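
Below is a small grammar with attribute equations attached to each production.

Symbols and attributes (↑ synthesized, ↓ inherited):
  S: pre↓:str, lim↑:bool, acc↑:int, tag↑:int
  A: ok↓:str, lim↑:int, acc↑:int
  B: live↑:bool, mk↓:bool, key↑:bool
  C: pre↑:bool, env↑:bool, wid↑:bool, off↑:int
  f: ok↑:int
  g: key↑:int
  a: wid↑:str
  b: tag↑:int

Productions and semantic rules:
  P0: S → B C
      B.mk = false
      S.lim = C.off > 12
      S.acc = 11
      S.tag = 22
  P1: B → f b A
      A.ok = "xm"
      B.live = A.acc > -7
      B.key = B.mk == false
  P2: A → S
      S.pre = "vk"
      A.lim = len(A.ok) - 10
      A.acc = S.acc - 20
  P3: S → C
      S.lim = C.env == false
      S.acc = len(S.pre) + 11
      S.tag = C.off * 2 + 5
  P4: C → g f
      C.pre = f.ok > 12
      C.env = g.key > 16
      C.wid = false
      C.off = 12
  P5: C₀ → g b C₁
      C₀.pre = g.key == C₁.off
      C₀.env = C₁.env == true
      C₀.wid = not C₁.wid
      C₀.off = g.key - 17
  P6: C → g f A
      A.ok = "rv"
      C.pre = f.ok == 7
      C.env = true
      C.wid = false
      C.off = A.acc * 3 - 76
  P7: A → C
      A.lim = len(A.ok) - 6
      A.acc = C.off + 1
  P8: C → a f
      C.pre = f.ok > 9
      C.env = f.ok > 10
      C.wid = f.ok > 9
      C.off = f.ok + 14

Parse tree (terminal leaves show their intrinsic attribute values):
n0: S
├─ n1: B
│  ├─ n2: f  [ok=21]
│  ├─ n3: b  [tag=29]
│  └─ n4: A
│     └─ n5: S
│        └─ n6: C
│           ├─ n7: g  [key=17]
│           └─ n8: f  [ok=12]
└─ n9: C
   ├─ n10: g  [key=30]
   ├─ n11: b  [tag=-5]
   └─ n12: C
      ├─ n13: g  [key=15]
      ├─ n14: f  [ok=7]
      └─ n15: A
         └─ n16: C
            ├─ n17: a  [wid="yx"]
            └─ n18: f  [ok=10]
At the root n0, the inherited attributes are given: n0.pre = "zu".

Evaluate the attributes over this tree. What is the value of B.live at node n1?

false

1. n0.pre = "zu"  [given at root]
2. n1.mk = false  [false]
3. n2.ok = 21  [terminal]
4. n3.tag = 29  [terminal]
5. n4.ok = "xm"  ["xm"]
6. n5.pre = "vk"  ["vk"]
7. n7.key = 17  [terminal]
8. n8.ok = 12  [terminal]
9. n6.pre = false  [f.ok > 12]
10. n6.env = true  [g.key > 16]
11. n6.wid = false  [false]
12. n6.off = 12  [12]
13. n5.lim = false  [C.env == false]
14. n5.acc = 13  [len(S.pre) + 11]
15. n5.tag = 29  [C.off * 2 + 5]
16. n4.lim = -8  [len(A.ok) - 10]
17. n4.acc = -7  [S.acc - 20]
18. n1.live = false  [A.acc > -7]
19. n1.key = true  [B.mk == false]
20. n10.key = 30  [terminal]
21. n11.tag = -5  [terminal]
22. n13.key = 15  [terminal]
23. n14.ok = 7  [terminal]
24. n15.ok = "rv"  ["rv"]
25. n17.wid = "yx"  [terminal]
26. n18.ok = 10  [terminal]
27. n16.pre = true  [f.ok > 9]
28. n16.env = false  [f.ok > 10]
29. n16.wid = true  [f.ok > 9]
30. n16.off = 24  [f.ok + 14]
31. n15.lim = -4  [len(A.ok) - 6]
32. n15.acc = 25  [C.off + 1]
33. n12.pre = true  [f.ok == 7]
34. n12.env = true  [true]
35. n12.wid = false  [false]
36. n12.off = -1  [A.acc * 3 - 76]
37. n9.pre = false  [g.key == C₁.off]
38. n9.env = true  [C₁.env == true]
39. n9.wid = true  [not C₁.wid]
40. n9.off = 13  [g.key - 17]
41. n0.lim = true  [C.off > 12]
42. n0.acc = 11  [11]
43. n0.tag = 22  [22]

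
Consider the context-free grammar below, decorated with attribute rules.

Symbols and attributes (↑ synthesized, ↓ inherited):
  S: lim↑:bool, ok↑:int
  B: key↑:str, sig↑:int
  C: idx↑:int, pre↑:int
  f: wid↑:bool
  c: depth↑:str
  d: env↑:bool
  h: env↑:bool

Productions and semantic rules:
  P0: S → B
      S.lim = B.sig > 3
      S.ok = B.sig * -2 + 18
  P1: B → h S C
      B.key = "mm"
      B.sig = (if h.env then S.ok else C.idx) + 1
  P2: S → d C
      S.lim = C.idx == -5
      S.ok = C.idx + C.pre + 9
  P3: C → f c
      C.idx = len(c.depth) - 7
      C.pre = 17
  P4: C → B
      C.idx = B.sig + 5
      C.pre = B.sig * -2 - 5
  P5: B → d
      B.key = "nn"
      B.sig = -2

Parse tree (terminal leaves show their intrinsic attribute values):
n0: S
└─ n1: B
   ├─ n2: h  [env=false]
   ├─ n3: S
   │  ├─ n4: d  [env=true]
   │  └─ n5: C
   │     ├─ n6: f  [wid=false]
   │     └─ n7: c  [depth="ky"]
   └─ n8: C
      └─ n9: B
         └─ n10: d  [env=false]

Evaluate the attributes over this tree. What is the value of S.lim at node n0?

true

1. n2.env = false  [terminal]
2. n4.env = true  [terminal]
3. n6.wid = false  [terminal]
4. n7.depth = "ky"  [terminal]
5. n5.idx = -5  [len(c.depth) - 7]
6. n5.pre = 17  [17]
7. n3.lim = true  [C.idx == -5]
8. n3.ok = 21  [C.idx + C.pre + 9]
9. n10.env = false  [terminal]
10. n9.key = "nn"  ["nn"]
11. n9.sig = -2  [-2]
12. n8.idx = 3  [B.sig + 5]
13. n8.pre = -1  [B.sig * -2 - 5]
14. n1.key = "mm"  ["mm"]
15. n1.sig = 4  [(if h.env then S.ok else C.idx) + 1]
16. n0.lim = true  [B.sig > 3]
17. n0.ok = 10  [B.sig * -2 + 18]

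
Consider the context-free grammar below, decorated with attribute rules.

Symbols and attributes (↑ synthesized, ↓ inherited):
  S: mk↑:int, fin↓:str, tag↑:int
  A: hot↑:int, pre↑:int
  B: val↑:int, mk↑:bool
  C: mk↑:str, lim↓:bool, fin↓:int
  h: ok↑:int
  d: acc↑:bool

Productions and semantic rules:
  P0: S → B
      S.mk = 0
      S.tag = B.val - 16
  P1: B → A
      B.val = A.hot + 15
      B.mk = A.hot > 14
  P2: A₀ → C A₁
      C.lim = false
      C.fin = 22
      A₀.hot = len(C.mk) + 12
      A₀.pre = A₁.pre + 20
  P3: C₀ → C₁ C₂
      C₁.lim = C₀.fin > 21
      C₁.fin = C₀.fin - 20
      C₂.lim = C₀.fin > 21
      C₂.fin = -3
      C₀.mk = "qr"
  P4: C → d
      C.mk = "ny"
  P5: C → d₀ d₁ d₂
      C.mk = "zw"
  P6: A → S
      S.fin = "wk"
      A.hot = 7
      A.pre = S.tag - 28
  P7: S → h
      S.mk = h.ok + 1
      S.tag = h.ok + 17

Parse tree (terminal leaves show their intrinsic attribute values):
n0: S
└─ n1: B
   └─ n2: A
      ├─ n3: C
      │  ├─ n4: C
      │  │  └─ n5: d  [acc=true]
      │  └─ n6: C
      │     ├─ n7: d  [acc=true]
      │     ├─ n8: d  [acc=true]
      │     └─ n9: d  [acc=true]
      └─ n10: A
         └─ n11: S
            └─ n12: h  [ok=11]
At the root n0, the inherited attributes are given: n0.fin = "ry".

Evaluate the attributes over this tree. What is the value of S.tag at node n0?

13

1. n0.fin = "ry"  [given at root]
2. n3.lim = false  [false]
3. n3.fin = 22  [22]
4. n4.lim = true  [C₀.fin > 21]
5. n4.fin = 2  [C₀.fin - 20]
6. n5.acc = true  [terminal]
7. n4.mk = "ny"  ["ny"]
8. n6.lim = true  [C₀.fin > 21]
9. n6.fin = -3  [-3]
10. n7.acc = true  [terminal]
11. n8.acc = true  [terminal]
12. n9.acc = true  [terminal]
13. n6.mk = "zw"  ["zw"]
14. n3.mk = "qr"  ["qr"]
15. n11.fin = "wk"  ["wk"]
16. n12.ok = 11  [terminal]
17. n11.mk = 12  [h.ok + 1]
18. n11.tag = 28  [h.ok + 17]
19. n10.hot = 7  [7]
20. n10.pre = 0  [S.tag - 28]
21. n2.hot = 14  [len(C.mk) + 12]
22. n2.pre = 20  [A₁.pre + 20]
23. n1.val = 29  [A.hot + 15]
24. n1.mk = false  [A.hot > 14]
25. n0.mk = 0  [0]
26. n0.tag = 13  [B.val - 16]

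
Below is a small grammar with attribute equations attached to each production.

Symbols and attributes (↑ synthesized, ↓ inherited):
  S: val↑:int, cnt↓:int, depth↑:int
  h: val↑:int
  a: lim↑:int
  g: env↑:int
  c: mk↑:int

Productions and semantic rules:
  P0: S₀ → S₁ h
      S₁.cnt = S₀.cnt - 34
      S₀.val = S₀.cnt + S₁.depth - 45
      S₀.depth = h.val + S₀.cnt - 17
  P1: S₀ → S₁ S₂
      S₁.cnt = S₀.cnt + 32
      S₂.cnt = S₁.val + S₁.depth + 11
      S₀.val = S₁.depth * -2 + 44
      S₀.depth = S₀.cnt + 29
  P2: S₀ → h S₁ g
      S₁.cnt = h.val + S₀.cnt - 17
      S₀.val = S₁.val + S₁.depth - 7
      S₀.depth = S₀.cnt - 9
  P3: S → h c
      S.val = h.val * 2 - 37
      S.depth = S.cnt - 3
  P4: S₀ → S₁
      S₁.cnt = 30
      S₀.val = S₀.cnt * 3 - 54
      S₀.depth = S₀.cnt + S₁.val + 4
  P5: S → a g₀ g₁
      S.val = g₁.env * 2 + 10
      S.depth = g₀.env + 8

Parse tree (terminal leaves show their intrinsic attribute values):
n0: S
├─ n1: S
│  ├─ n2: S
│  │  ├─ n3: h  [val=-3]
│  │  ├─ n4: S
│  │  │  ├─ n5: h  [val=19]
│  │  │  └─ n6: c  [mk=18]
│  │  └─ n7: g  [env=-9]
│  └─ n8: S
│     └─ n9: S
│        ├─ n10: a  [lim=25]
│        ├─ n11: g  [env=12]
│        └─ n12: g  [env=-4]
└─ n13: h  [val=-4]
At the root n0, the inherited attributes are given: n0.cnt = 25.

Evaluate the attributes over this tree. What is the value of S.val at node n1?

1. n0.cnt = 25  [given at root]
2. n1.cnt = -9  [S₀.cnt - 34]
3. n2.cnt = 23  [S₀.cnt + 32]
4. n3.val = -3  [terminal]
5. n4.cnt = 3  [h.val + S₀.cnt - 17]
6. n5.val = 19  [terminal]
7. n6.mk = 18  [terminal]
8. n4.val = 1  [h.val * 2 - 37]
9. n4.depth = 0  [S.cnt - 3]
10. n7.env = -9  [terminal]
11. n2.val = -6  [S₁.val + S₁.depth - 7]
12. n2.depth = 14  [S₀.cnt - 9]
13. n8.cnt = 19  [S₁.val + S₁.depth + 11]
14. n9.cnt = 30  [30]
15. n10.lim = 25  [terminal]
16. n11.env = 12  [terminal]
17. n12.env = -4  [terminal]
18. n9.val = 2  [g₁.env * 2 + 10]
19. n9.depth = 20  [g₀.env + 8]
20. n8.val = 3  [S₀.cnt * 3 - 54]
21. n8.depth = 25  [S₀.cnt + S₁.val + 4]
22. n1.val = 16  [S₁.depth * -2 + 44]
23. n1.depth = 20  [S₀.cnt + 29]
24. n13.val = -4  [terminal]
25. n0.val = 0  [S₀.cnt + S₁.depth - 45]
26. n0.depth = 4  [h.val + S₀.cnt - 17]

16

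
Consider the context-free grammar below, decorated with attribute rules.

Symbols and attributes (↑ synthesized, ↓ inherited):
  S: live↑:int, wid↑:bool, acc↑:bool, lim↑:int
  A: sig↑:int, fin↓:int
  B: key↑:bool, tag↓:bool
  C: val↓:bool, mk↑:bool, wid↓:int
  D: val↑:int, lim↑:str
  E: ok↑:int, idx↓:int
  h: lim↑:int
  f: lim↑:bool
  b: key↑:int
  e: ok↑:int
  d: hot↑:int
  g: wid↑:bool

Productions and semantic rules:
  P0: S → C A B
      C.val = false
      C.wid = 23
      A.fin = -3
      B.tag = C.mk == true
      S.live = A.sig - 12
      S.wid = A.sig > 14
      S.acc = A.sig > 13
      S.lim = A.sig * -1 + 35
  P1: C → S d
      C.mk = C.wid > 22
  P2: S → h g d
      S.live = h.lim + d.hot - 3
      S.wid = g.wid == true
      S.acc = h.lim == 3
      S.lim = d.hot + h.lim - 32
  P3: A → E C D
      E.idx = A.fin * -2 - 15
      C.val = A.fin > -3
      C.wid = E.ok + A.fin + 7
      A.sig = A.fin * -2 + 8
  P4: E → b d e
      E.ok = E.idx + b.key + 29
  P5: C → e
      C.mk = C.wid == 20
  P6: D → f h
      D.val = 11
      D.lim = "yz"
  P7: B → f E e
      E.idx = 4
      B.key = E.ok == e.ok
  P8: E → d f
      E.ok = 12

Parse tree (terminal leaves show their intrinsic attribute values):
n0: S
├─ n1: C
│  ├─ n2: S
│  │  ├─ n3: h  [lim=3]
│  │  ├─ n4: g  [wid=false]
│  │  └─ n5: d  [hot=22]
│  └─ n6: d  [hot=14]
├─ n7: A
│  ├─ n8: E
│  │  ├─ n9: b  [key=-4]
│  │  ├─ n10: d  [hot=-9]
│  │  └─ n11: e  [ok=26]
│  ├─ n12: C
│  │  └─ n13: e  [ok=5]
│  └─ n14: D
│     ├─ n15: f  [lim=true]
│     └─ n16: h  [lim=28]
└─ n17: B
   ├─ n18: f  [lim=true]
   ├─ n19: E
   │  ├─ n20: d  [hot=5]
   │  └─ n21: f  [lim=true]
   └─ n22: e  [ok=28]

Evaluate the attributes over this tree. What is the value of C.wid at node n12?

1. n1.val = false  [false]
2. n1.wid = 23  [23]
3. n3.lim = 3  [terminal]
4. n4.wid = false  [terminal]
5. n5.hot = 22  [terminal]
6. n2.live = 22  [h.lim + d.hot - 3]
7. n2.wid = false  [g.wid == true]
8. n2.acc = true  [h.lim == 3]
9. n2.lim = -7  [d.hot + h.lim - 32]
10. n6.hot = 14  [terminal]
11. n1.mk = true  [C.wid > 22]
12. n7.fin = -3  [-3]
13. n8.idx = -9  [A.fin * -2 - 15]
14. n9.key = -4  [terminal]
15. n10.hot = -9  [terminal]
16. n11.ok = 26  [terminal]
17. n8.ok = 16  [E.idx + b.key + 29]
18. n12.val = false  [A.fin > -3]
19. n12.wid = 20  [E.ok + A.fin + 7]
20. n13.ok = 5  [terminal]
21. n12.mk = true  [C.wid == 20]
22. n15.lim = true  [terminal]
23. n16.lim = 28  [terminal]
24. n14.val = 11  [11]
25. n14.lim = "yz"  ["yz"]
26. n7.sig = 14  [A.fin * -2 + 8]
27. n17.tag = true  [C.mk == true]
28. n18.lim = true  [terminal]
29. n19.idx = 4  [4]
30. n20.hot = 5  [terminal]
31. n21.lim = true  [terminal]
32. n19.ok = 12  [12]
33. n22.ok = 28  [terminal]
34. n17.key = false  [E.ok == e.ok]
35. n0.live = 2  [A.sig - 12]
36. n0.wid = false  [A.sig > 14]
37. n0.acc = true  [A.sig > 13]
38. n0.lim = 21  [A.sig * -1 + 35]

20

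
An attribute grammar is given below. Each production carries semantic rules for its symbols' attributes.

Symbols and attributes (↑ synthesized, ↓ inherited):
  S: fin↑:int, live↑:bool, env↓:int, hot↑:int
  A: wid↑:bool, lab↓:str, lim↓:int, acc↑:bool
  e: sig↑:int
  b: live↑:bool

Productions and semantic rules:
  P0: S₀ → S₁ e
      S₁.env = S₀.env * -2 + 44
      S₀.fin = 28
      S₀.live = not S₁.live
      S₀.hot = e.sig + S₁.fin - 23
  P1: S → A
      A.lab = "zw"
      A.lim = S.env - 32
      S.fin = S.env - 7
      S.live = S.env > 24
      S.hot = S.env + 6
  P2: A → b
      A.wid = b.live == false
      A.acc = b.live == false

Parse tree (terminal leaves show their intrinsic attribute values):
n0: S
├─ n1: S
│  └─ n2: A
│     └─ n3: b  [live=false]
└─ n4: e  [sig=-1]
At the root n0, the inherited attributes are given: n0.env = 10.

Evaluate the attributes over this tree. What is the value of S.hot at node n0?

1. n0.env = 10  [given at root]
2. n1.env = 24  [S₀.env * -2 + 44]
3. n2.lab = "zw"  ["zw"]
4. n2.lim = -8  [S.env - 32]
5. n3.live = false  [terminal]
6. n2.wid = true  [b.live == false]
7. n2.acc = true  [b.live == false]
8. n1.fin = 17  [S.env - 7]
9. n1.live = false  [S.env > 24]
10. n1.hot = 30  [S.env + 6]
11. n4.sig = -1  [terminal]
12. n0.fin = 28  [28]
13. n0.live = true  [not S₁.live]
14. n0.hot = -7  [e.sig + S₁.fin - 23]

-7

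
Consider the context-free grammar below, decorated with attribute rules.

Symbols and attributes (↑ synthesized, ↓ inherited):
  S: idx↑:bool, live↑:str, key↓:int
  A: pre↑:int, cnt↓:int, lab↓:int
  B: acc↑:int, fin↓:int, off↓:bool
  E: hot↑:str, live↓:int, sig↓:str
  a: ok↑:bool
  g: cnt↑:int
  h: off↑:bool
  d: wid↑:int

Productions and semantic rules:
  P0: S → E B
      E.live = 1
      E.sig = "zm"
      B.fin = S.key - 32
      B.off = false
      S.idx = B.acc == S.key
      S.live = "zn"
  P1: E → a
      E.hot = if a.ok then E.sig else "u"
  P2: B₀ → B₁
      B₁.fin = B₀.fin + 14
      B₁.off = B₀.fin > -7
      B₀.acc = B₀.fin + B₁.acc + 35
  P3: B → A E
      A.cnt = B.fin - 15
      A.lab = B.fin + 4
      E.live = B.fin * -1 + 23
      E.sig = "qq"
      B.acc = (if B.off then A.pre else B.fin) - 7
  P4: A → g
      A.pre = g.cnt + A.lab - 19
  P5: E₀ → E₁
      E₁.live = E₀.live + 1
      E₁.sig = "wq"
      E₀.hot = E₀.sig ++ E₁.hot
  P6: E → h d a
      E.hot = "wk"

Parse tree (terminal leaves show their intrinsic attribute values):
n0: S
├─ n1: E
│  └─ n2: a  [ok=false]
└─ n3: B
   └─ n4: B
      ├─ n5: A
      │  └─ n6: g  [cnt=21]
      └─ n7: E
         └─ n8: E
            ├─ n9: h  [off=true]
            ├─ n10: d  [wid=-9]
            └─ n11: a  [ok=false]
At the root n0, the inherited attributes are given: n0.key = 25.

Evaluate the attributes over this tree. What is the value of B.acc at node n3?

28

1. n0.key = 25  [given at root]
2. n1.live = 1  [1]
3. n1.sig = "zm"  ["zm"]
4. n2.ok = false  [terminal]
5. n1.hot = "u"  [if a.ok then E.sig else "u"]
6. n3.fin = -7  [S.key - 32]
7. n3.off = false  [false]
8. n4.fin = 7  [B₀.fin + 14]
9. n4.off = false  [B₀.fin > -7]
10. n5.cnt = -8  [B.fin - 15]
11. n5.lab = 11  [B.fin + 4]
12. n6.cnt = 21  [terminal]
13. n5.pre = 13  [g.cnt + A.lab - 19]
14. n7.live = 16  [B.fin * -1 + 23]
15. n7.sig = "qq"  ["qq"]
16. n8.live = 17  [E₀.live + 1]
17. n8.sig = "wq"  ["wq"]
18. n9.off = true  [terminal]
19. n10.wid = -9  [terminal]
20. n11.ok = false  [terminal]
21. n8.hot = "wk"  ["wk"]
22. n7.hot = "qqwk"  [E₀.sig ++ E₁.hot]
23. n4.acc = 0  [(if B.off then A.pre else B.fin) - 7]
24. n3.acc = 28  [B₀.fin + B₁.acc + 35]
25. n0.idx = false  [B.acc == S.key]
26. n0.live = "zn"  ["zn"]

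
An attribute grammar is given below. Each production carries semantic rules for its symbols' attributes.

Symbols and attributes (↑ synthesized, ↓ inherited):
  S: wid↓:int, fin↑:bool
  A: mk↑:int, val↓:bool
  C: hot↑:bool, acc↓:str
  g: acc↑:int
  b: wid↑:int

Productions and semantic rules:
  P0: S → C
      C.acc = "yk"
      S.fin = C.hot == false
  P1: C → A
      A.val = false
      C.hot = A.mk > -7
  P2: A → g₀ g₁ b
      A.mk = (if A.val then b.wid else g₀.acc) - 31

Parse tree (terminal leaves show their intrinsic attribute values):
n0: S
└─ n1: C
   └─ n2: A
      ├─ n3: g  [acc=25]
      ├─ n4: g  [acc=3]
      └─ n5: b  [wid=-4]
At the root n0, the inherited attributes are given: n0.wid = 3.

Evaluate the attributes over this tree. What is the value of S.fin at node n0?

1. n0.wid = 3  [given at root]
2. n1.acc = "yk"  ["yk"]
3. n2.val = false  [false]
4. n3.acc = 25  [terminal]
5. n4.acc = 3  [terminal]
6. n5.wid = -4  [terminal]
7. n2.mk = -6  [(if A.val then b.wid else g₀.acc) - 31]
8. n1.hot = true  [A.mk > -7]
9. n0.fin = false  [C.hot == false]

false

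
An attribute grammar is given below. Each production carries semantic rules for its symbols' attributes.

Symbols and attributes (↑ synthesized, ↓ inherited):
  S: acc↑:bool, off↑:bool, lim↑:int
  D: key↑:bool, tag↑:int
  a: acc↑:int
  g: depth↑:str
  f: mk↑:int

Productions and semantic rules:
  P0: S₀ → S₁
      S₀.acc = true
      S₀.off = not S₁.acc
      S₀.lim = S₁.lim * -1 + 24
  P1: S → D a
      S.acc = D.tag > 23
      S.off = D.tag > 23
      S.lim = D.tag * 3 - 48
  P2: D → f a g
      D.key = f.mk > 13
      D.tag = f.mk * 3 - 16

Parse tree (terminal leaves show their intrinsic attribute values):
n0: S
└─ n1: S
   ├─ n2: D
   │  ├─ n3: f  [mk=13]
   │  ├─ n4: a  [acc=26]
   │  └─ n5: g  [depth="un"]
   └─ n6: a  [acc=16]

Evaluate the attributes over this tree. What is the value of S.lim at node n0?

3

1. n3.mk = 13  [terminal]
2. n4.acc = 26  [terminal]
3. n5.depth = "un"  [terminal]
4. n2.key = false  [f.mk > 13]
5. n2.tag = 23  [f.mk * 3 - 16]
6. n6.acc = 16  [terminal]
7. n1.acc = false  [D.tag > 23]
8. n1.off = false  [D.tag > 23]
9. n1.lim = 21  [D.tag * 3 - 48]
10. n0.acc = true  [true]
11. n0.off = true  [not S₁.acc]
12. n0.lim = 3  [S₁.lim * -1 + 24]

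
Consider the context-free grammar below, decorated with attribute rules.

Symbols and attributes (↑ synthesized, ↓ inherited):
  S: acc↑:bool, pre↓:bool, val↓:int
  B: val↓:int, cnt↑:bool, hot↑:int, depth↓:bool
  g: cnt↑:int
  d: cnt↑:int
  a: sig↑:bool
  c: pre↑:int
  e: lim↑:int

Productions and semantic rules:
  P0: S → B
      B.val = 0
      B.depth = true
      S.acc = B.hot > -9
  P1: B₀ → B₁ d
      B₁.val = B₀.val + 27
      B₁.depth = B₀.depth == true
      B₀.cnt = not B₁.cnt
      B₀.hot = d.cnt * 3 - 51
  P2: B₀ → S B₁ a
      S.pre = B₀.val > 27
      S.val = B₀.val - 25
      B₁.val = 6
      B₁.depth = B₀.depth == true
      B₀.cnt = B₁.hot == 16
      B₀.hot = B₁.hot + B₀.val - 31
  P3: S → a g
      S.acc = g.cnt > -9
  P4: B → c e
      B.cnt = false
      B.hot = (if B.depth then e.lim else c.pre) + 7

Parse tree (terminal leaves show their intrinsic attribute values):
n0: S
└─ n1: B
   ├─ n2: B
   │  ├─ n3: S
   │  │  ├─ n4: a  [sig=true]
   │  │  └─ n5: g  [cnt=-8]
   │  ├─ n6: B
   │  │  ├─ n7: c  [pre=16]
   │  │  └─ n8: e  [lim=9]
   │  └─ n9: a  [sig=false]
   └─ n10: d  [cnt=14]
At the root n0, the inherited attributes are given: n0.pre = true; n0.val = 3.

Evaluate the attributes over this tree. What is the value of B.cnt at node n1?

false

1. n0.pre = true  [given at root]
2. n0.val = 3  [given at root]
3. n1.val = 0  [0]
4. n1.depth = true  [true]
5. n2.val = 27  [B₀.val + 27]
6. n2.depth = true  [B₀.depth == true]
7. n3.pre = false  [B₀.val > 27]
8. n3.val = 2  [B₀.val - 25]
9. n4.sig = true  [terminal]
10. n5.cnt = -8  [terminal]
11. n3.acc = true  [g.cnt > -9]
12. n6.val = 6  [6]
13. n6.depth = true  [B₀.depth == true]
14. n7.pre = 16  [terminal]
15. n8.lim = 9  [terminal]
16. n6.cnt = false  [false]
17. n6.hot = 16  [(if B.depth then e.lim else c.pre) + 7]
18. n9.sig = false  [terminal]
19. n2.cnt = true  [B₁.hot == 16]
20. n2.hot = 12  [B₁.hot + B₀.val - 31]
21. n10.cnt = 14  [terminal]
22. n1.cnt = false  [not B₁.cnt]
23. n1.hot = -9  [d.cnt * 3 - 51]
24. n0.acc = false  [B.hot > -9]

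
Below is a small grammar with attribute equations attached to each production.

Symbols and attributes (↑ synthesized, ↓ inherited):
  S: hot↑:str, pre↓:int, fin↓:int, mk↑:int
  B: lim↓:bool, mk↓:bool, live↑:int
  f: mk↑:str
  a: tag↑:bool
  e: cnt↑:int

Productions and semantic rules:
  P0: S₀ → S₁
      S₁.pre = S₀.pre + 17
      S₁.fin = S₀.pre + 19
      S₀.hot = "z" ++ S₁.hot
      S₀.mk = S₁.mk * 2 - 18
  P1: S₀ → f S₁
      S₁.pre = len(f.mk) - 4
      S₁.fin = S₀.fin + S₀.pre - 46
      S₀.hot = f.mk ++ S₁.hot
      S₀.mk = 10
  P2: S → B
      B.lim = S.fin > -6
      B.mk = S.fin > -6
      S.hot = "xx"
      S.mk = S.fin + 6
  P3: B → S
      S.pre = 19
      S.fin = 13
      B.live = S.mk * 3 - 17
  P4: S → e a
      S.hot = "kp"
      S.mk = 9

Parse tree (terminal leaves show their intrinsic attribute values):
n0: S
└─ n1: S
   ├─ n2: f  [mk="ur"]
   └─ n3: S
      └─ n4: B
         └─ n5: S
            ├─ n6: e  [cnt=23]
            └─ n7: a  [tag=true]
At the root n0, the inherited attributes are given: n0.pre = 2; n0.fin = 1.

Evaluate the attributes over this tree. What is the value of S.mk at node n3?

1. n0.pre = 2  [given at root]
2. n0.fin = 1  [given at root]
3. n1.pre = 19  [S₀.pre + 17]
4. n1.fin = 21  [S₀.pre + 19]
5. n2.mk = "ur"  [terminal]
6. n3.pre = -2  [len(f.mk) - 4]
7. n3.fin = -6  [S₀.fin + S₀.pre - 46]
8. n4.lim = false  [S.fin > -6]
9. n4.mk = false  [S.fin > -6]
10. n5.pre = 19  [19]
11. n5.fin = 13  [13]
12. n6.cnt = 23  [terminal]
13. n7.tag = true  [terminal]
14. n5.hot = "kp"  ["kp"]
15. n5.mk = 9  [9]
16. n4.live = 10  [S.mk * 3 - 17]
17. n3.hot = "xx"  ["xx"]
18. n3.mk = 0  [S.fin + 6]
19. n1.hot = "urxx"  [f.mk ++ S₁.hot]
20. n1.mk = 10  [10]
21. n0.hot = "zurxx"  ["z" ++ S₁.hot]
22. n0.mk = 2  [S₁.mk * 2 - 18]

0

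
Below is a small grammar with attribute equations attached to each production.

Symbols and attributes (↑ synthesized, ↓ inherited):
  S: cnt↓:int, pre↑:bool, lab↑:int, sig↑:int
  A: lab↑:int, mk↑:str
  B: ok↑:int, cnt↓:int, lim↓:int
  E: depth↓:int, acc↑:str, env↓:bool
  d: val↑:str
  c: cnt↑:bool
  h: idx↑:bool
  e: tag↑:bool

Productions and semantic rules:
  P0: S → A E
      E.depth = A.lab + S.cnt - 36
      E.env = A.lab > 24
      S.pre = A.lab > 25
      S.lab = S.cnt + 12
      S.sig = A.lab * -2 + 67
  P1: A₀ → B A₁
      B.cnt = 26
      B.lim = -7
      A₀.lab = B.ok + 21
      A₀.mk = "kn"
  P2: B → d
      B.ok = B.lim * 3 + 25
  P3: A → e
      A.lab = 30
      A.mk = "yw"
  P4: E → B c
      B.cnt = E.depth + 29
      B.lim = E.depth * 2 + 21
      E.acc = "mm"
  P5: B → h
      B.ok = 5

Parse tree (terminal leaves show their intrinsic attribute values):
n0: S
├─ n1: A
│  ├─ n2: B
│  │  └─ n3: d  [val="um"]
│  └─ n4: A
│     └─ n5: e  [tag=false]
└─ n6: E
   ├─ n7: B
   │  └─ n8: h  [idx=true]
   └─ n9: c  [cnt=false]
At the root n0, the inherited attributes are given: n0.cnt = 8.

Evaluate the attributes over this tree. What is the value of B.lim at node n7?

15

1. n0.cnt = 8  [given at root]
2. n2.cnt = 26  [26]
3. n2.lim = -7  [-7]
4. n3.val = "um"  [terminal]
5. n2.ok = 4  [B.lim * 3 + 25]
6. n5.tag = false  [terminal]
7. n4.lab = 30  [30]
8. n4.mk = "yw"  ["yw"]
9. n1.lab = 25  [B.ok + 21]
10. n1.mk = "kn"  ["kn"]
11. n6.depth = -3  [A.lab + S.cnt - 36]
12. n6.env = true  [A.lab > 24]
13. n7.cnt = 26  [E.depth + 29]
14. n7.lim = 15  [E.depth * 2 + 21]
15. n8.idx = true  [terminal]
16. n7.ok = 5  [5]
17. n9.cnt = false  [terminal]
18. n6.acc = "mm"  ["mm"]
19. n0.pre = false  [A.lab > 25]
20. n0.lab = 20  [S.cnt + 12]
21. n0.sig = 17  [A.lab * -2 + 67]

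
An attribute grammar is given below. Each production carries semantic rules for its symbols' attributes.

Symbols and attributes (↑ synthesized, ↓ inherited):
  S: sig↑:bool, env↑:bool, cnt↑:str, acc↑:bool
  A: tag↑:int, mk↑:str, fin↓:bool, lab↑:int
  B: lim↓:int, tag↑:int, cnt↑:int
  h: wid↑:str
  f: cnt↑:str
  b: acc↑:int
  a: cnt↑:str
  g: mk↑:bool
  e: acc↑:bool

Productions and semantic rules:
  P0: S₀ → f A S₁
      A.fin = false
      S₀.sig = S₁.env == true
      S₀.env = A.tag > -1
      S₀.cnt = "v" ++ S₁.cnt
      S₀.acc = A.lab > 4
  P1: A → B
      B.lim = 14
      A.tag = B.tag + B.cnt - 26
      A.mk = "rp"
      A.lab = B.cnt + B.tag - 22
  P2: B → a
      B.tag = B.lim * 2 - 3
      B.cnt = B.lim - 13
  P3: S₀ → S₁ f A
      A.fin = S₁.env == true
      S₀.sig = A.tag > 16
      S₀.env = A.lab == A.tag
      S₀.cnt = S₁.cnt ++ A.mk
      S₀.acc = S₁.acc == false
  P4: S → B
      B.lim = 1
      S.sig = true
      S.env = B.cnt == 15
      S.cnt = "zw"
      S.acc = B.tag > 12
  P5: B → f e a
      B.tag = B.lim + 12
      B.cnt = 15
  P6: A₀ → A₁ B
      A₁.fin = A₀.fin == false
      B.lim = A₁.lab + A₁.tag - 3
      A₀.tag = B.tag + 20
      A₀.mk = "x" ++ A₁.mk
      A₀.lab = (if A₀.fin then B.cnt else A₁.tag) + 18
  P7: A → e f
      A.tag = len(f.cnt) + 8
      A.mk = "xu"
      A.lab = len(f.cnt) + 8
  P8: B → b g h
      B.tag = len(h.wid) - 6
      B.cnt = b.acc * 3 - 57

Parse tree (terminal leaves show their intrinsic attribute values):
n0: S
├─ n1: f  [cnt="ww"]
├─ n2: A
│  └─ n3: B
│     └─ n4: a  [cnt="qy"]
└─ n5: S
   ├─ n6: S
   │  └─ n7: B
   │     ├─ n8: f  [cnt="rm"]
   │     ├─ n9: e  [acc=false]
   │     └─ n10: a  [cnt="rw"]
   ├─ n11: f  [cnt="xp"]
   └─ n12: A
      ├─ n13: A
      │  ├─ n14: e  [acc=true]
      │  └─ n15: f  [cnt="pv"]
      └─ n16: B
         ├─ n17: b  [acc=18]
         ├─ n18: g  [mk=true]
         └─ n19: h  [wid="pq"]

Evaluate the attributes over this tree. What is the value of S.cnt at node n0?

1. n1.cnt = "ww"  [terminal]
2. n2.fin = false  [false]
3. n3.lim = 14  [14]
4. n4.cnt = "qy"  [terminal]
5. n3.tag = 25  [B.lim * 2 - 3]
6. n3.cnt = 1  [B.lim - 13]
7. n2.tag = 0  [B.tag + B.cnt - 26]
8. n2.mk = "rp"  ["rp"]
9. n2.lab = 4  [B.cnt + B.tag - 22]
10. n7.lim = 1  [1]
11. n8.cnt = "rm"  [terminal]
12. n9.acc = false  [terminal]
13. n10.cnt = "rw"  [terminal]
14. n7.tag = 13  [B.lim + 12]
15. n7.cnt = 15  [15]
16. n6.sig = true  [true]
17. n6.env = true  [B.cnt == 15]
18. n6.cnt = "zw"  ["zw"]
19. n6.acc = true  [B.tag > 12]
20. n11.cnt = "xp"  [terminal]
21. n12.fin = true  [S₁.env == true]
22. n13.fin = false  [A₀.fin == false]
23. n14.acc = true  [terminal]
24. n15.cnt = "pv"  [terminal]
25. n13.tag = 10  [len(f.cnt) + 8]
26. n13.mk = "xu"  ["xu"]
27. n13.lab = 10  [len(f.cnt) + 8]
28. n16.lim = 17  [A₁.lab + A₁.tag - 3]
29. n17.acc = 18  [terminal]
30. n18.mk = true  [terminal]
31. n19.wid = "pq"  [terminal]
32. n16.tag = -4  [len(h.wid) - 6]
33. n16.cnt = -3  [b.acc * 3 - 57]
34. n12.tag = 16  [B.tag + 20]
35. n12.mk = "xxu"  ["x" ++ A₁.mk]
36. n12.lab = 15  [(if A₀.fin then B.cnt else A₁.tag) + 18]
37. n5.sig = false  [A.tag > 16]
38. n5.env = false  [A.lab == A.tag]
39. n5.cnt = "zwxxu"  [S₁.cnt ++ A.mk]
40. n5.acc = false  [S₁.acc == false]
41. n0.sig = false  [S₁.env == true]
42. n0.env = true  [A.tag > -1]
43. n0.cnt = "vzwxxu"  ["v" ++ S₁.cnt]
44. n0.acc = false  [A.lab > 4]

"vzwxxu"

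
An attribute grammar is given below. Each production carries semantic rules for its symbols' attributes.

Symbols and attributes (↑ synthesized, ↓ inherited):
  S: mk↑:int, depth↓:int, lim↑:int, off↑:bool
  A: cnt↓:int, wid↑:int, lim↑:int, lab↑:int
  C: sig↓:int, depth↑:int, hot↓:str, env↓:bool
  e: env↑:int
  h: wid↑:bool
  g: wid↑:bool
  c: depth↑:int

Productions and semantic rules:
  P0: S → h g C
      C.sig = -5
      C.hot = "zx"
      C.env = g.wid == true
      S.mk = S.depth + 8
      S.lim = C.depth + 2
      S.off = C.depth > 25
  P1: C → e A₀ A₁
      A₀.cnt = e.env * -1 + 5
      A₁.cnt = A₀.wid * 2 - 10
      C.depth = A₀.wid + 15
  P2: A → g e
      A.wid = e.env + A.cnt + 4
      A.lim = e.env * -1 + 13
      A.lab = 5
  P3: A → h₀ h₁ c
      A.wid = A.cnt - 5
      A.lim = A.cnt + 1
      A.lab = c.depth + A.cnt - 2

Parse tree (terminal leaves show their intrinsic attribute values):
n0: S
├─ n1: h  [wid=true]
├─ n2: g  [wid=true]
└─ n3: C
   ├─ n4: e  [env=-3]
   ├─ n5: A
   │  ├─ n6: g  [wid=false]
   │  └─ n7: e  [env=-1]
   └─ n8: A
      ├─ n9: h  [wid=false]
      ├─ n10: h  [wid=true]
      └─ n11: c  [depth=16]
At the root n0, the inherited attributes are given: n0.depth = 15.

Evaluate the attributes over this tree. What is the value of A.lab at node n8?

1. n0.depth = 15  [given at root]
2. n1.wid = true  [terminal]
3. n2.wid = true  [terminal]
4. n3.sig = -5  [-5]
5. n3.hot = "zx"  ["zx"]
6. n3.env = true  [g.wid == true]
7. n4.env = -3  [terminal]
8. n5.cnt = 8  [e.env * -1 + 5]
9. n6.wid = false  [terminal]
10. n7.env = -1  [terminal]
11. n5.wid = 11  [e.env + A.cnt + 4]
12. n5.lim = 14  [e.env * -1 + 13]
13. n5.lab = 5  [5]
14. n8.cnt = 12  [A₀.wid * 2 - 10]
15. n9.wid = false  [terminal]
16. n10.wid = true  [terminal]
17. n11.depth = 16  [terminal]
18. n8.wid = 7  [A.cnt - 5]
19. n8.lim = 13  [A.cnt + 1]
20. n8.lab = 26  [c.depth + A.cnt - 2]
21. n3.depth = 26  [A₀.wid + 15]
22. n0.mk = 23  [S.depth + 8]
23. n0.lim = 28  [C.depth + 2]
24. n0.off = true  [C.depth > 25]

26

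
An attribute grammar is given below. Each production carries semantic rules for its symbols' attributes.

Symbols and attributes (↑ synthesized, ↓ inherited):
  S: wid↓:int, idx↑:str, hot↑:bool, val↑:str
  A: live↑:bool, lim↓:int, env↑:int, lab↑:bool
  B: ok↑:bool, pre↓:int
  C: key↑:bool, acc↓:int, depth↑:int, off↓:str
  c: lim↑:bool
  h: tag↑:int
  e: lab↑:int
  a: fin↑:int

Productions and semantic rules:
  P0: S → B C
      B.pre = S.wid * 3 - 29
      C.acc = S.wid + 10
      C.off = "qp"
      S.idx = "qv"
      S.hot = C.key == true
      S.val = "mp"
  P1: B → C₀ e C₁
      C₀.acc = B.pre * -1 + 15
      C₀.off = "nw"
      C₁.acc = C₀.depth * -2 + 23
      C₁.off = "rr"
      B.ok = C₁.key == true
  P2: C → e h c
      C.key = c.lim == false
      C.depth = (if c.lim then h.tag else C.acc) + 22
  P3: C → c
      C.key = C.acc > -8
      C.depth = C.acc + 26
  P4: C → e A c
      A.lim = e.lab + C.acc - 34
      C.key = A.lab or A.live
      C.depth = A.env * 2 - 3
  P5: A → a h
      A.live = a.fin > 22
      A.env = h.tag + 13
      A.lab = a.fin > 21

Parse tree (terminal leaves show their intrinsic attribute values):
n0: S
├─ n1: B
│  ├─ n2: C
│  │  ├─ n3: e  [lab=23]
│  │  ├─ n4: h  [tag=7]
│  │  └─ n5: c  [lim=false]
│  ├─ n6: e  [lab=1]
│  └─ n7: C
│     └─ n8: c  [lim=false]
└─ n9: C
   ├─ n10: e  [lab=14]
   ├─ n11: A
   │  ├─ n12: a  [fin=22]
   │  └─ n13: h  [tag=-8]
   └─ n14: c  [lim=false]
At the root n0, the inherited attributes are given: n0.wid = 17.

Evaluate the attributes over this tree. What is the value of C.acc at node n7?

1. n0.wid = 17  [given at root]
2. n1.pre = 22  [S.wid * 3 - 29]
3. n2.acc = -7  [B.pre * -1 + 15]
4. n2.off = "nw"  ["nw"]
5. n3.lab = 23  [terminal]
6. n4.tag = 7  [terminal]
7. n5.lim = false  [terminal]
8. n2.key = true  [c.lim == false]
9. n2.depth = 15  [(if c.lim then h.tag else C.acc) + 22]
10. n6.lab = 1  [terminal]
11. n7.acc = -7  [C₀.depth * -2 + 23]
12. n7.off = "rr"  ["rr"]
13. n8.lim = false  [terminal]
14. n7.key = true  [C.acc > -8]
15. n7.depth = 19  [C.acc + 26]
16. n1.ok = true  [C₁.key == true]
17. n9.acc = 27  [S.wid + 10]
18. n9.off = "qp"  ["qp"]
19. n10.lab = 14  [terminal]
20. n11.lim = 7  [e.lab + C.acc - 34]
21. n12.fin = 22  [terminal]
22. n13.tag = -8  [terminal]
23. n11.live = false  [a.fin > 22]
24. n11.env = 5  [h.tag + 13]
25. n11.lab = true  [a.fin > 21]
26. n14.lim = false  [terminal]
27. n9.key = true  [A.lab or A.live]
28. n9.depth = 7  [A.env * 2 - 3]
29. n0.idx = "qv"  ["qv"]
30. n0.hot = true  [C.key == true]
31. n0.val = "mp"  ["mp"]

-7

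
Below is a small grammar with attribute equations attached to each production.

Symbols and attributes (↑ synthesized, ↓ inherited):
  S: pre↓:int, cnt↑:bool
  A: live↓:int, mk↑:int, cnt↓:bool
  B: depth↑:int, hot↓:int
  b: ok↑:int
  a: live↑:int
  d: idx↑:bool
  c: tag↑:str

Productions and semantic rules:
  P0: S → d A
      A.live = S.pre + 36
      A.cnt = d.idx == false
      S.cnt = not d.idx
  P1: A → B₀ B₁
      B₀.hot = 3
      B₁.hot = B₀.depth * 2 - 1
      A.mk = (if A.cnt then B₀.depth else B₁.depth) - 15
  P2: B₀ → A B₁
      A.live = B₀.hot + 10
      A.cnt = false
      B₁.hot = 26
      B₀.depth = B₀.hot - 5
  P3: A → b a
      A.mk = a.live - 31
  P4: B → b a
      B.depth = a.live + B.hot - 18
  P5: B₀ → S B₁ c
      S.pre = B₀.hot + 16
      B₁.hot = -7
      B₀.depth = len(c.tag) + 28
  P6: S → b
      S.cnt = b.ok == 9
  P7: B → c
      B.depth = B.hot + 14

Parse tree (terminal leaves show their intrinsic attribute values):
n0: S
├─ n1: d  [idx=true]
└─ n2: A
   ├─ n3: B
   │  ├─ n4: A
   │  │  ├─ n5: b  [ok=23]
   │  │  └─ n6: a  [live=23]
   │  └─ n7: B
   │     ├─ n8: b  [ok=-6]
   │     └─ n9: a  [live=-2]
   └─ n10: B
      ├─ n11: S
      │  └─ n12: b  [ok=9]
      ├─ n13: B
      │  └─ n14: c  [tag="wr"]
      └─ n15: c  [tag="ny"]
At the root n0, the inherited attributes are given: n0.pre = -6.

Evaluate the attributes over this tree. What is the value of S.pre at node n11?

1. n0.pre = -6  [given at root]
2. n1.idx = true  [terminal]
3. n2.live = 30  [S.pre + 36]
4. n2.cnt = false  [d.idx == false]
5. n3.hot = 3  [3]
6. n4.live = 13  [B₀.hot + 10]
7. n4.cnt = false  [false]
8. n5.ok = 23  [terminal]
9. n6.live = 23  [terminal]
10. n4.mk = -8  [a.live - 31]
11. n7.hot = 26  [26]
12. n8.ok = -6  [terminal]
13. n9.live = -2  [terminal]
14. n7.depth = 6  [a.live + B.hot - 18]
15. n3.depth = -2  [B₀.hot - 5]
16. n10.hot = -5  [B₀.depth * 2 - 1]
17. n11.pre = 11  [B₀.hot + 16]
18. n12.ok = 9  [terminal]
19. n11.cnt = true  [b.ok == 9]
20. n13.hot = -7  [-7]
21. n14.tag = "wr"  [terminal]
22. n13.depth = 7  [B.hot + 14]
23. n15.tag = "ny"  [terminal]
24. n10.depth = 30  [len(c.tag) + 28]
25. n2.mk = 15  [(if A.cnt then B₀.depth else B₁.depth) - 15]
26. n0.cnt = false  [not d.idx]

11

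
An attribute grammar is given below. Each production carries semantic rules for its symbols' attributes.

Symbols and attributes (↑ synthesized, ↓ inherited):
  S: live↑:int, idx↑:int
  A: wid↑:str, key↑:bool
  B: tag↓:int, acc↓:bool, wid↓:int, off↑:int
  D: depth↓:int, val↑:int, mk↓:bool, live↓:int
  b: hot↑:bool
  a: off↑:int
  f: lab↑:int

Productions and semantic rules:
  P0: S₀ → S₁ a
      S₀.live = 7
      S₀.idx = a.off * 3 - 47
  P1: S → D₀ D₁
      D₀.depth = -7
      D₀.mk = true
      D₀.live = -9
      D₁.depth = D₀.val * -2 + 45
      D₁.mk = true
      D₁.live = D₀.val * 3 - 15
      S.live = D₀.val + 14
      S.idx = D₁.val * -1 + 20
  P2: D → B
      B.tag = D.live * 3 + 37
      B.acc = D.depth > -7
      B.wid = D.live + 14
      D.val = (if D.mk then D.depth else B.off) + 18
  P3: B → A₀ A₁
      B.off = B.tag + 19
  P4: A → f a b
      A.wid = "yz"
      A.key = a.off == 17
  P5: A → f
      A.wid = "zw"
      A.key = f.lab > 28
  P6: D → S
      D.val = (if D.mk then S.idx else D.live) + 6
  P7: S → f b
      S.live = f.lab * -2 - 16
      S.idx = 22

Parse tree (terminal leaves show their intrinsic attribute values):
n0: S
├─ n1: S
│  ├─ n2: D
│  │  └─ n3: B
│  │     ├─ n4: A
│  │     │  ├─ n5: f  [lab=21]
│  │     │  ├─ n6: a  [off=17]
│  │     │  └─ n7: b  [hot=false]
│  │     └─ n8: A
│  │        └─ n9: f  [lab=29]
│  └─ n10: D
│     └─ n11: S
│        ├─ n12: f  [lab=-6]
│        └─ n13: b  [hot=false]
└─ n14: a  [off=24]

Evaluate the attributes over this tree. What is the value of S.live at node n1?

25

1. n2.depth = -7  [-7]
2. n2.mk = true  [true]
3. n2.live = -9  [-9]
4. n3.tag = 10  [D.live * 3 + 37]
5. n3.acc = false  [D.depth > -7]
6. n3.wid = 5  [D.live + 14]
7. n5.lab = 21  [terminal]
8. n6.off = 17  [terminal]
9. n7.hot = false  [terminal]
10. n4.wid = "yz"  ["yz"]
11. n4.key = true  [a.off == 17]
12. n9.lab = 29  [terminal]
13. n8.wid = "zw"  ["zw"]
14. n8.key = true  [f.lab > 28]
15. n3.off = 29  [B.tag + 19]
16. n2.val = 11  [(if D.mk then D.depth else B.off) + 18]
17. n10.depth = 23  [D₀.val * -2 + 45]
18. n10.mk = true  [true]
19. n10.live = 18  [D₀.val * 3 - 15]
20. n12.lab = -6  [terminal]
21. n13.hot = false  [terminal]
22. n11.live = -4  [f.lab * -2 - 16]
23. n11.idx = 22  [22]
24. n10.val = 28  [(if D.mk then S.idx else D.live) + 6]
25. n1.live = 25  [D₀.val + 14]
26. n1.idx = -8  [D₁.val * -1 + 20]
27. n14.off = 24  [terminal]
28. n0.live = 7  [7]
29. n0.idx = 25  [a.off * 3 - 47]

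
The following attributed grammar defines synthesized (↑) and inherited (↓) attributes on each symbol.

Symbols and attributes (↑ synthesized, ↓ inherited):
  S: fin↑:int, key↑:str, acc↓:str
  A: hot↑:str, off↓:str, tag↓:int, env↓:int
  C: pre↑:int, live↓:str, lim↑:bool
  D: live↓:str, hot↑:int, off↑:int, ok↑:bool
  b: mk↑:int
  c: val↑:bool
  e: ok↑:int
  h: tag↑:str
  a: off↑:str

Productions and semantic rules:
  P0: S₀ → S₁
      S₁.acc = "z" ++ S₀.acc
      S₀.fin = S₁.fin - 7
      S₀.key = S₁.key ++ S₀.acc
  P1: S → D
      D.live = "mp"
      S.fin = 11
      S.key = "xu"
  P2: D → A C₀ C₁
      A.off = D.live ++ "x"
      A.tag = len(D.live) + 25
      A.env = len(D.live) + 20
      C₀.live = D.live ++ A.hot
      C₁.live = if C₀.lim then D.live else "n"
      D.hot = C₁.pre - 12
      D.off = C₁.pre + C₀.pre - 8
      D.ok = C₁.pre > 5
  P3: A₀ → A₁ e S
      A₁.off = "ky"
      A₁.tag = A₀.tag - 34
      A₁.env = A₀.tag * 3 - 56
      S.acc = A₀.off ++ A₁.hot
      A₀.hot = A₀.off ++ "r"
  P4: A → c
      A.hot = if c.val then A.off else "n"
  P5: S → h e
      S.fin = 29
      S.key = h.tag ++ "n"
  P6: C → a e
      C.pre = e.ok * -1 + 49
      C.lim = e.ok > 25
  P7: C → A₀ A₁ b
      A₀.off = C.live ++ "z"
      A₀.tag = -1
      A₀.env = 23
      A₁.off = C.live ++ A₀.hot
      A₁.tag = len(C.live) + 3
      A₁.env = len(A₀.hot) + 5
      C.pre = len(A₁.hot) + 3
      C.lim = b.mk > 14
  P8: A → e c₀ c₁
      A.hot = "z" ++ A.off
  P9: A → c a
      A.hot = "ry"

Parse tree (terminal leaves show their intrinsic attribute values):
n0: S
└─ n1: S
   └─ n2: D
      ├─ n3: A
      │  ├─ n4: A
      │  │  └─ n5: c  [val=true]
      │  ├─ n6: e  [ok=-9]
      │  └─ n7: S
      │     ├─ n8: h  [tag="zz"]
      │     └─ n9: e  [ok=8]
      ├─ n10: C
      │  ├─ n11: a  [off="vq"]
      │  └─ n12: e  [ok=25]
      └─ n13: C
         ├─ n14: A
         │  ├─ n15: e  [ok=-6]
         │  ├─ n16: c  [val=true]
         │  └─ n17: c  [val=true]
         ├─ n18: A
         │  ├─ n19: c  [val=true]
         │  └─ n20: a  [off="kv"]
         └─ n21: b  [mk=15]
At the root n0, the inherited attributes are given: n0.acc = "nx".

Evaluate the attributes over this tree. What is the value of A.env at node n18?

1. n0.acc = "nx"  [given at root]
2. n1.acc = "znx"  ["z" ++ S₀.acc]
3. n2.live = "mp"  ["mp"]
4. n3.off = "mpx"  [D.live ++ "x"]
5. n3.tag = 27  [len(D.live) + 25]
6. n3.env = 22  [len(D.live) + 20]
7. n4.off = "ky"  ["ky"]
8. n4.tag = -7  [A₀.tag - 34]
9. n4.env = 25  [A₀.tag * 3 - 56]
10. n5.val = true  [terminal]
11. n4.hot = "ky"  [if c.val then A.off else "n"]
12. n6.ok = -9  [terminal]
13. n7.acc = "mpxky"  [A₀.off ++ A₁.hot]
14. n8.tag = "zz"  [terminal]
15. n9.ok = 8  [terminal]
16. n7.fin = 29  [29]
17. n7.key = "zzn"  [h.tag ++ "n"]
18. n3.hot = "mpxr"  [A₀.off ++ "r"]
19. n10.live = "mpmpxr"  [D.live ++ A.hot]
20. n11.off = "vq"  [terminal]
21. n12.ok = 25  [terminal]
22. n10.pre = 24  [e.ok * -1 + 49]
23. n10.lim = false  [e.ok > 25]
24. n13.live = "n"  [if C₀.lim then D.live else "n"]
25. n14.off = "nz"  [C.live ++ "z"]
26. n14.tag = -1  [-1]
27. n14.env = 23  [23]
28. n15.ok = -6  [terminal]
29. n16.val = true  [terminal]
30. n17.val = true  [terminal]
31. n14.hot = "znz"  ["z" ++ A.off]
32. n18.off = "nznz"  [C.live ++ A₀.hot]
33. n18.tag = 4  [len(C.live) + 3]
34. n18.env = 8  [len(A₀.hot) + 5]
35. n19.val = true  [terminal]
36. n20.off = "kv"  [terminal]
37. n18.hot = "ry"  ["ry"]
38. n21.mk = 15  [terminal]
39. n13.pre = 5  [len(A₁.hot) + 3]
40. n13.lim = true  [b.mk > 14]
41. n2.hot = -7  [C₁.pre - 12]
42. n2.off = 21  [C₁.pre + C₀.pre - 8]
43. n2.ok = false  [C₁.pre > 5]
44. n1.fin = 11  [11]
45. n1.key = "xu"  ["xu"]
46. n0.fin = 4  [S₁.fin - 7]
47. n0.key = "xunx"  [S₁.key ++ S₀.acc]

8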